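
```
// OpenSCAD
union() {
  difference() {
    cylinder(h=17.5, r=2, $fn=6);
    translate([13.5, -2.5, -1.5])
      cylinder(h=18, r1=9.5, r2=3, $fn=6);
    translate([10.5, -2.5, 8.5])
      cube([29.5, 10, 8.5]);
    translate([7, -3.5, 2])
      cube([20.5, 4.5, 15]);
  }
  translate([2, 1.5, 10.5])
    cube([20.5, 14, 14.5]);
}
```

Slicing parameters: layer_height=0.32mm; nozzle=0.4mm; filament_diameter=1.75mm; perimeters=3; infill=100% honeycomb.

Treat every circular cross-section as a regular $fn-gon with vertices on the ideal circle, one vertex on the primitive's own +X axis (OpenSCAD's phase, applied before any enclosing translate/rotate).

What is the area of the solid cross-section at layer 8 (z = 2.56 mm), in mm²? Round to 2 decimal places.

10.39 mm²

At z = 2.56 mm: the r=2 cylinder contributes a regular 6-gon of circumradius 2 (area = (6/2)·2.000²·sin(360°/6) = 10.39 mm²); the cone at (13.5, -2.5) contributes a regular 6-gon of circumradius 8.034 (interpolated between r1=9.5 and r2=3 at t=0.226) (area = (6/2)·8.034²·sin(360°/6) = 167.69 mm²); the cube at (10.5, -2.5) is absent (z outside [8.5, 17]); the cube at (7, -3.5) is present — its section is the full 20.5×4.5 rectangle (area 92.25 mm²); Subtracting the remaining from the first: starting from the r=2 cylinder (10.39 mm²), the cone at (13.5, -2.5) misses the remaining region (no effect); the 20.5×4.5 cube at (7, -3.5) misses the remaining region (no effect) — area = 10.39 mm²; the cube at (2, 1.5) is not intersected at this z (z outside [10.5, 25]); Combining (union): only the result so far is present, so the union is just that shape — area = 10.39 mm². Overall, the cross-section is a single solid region. Net area = 10.39 mm².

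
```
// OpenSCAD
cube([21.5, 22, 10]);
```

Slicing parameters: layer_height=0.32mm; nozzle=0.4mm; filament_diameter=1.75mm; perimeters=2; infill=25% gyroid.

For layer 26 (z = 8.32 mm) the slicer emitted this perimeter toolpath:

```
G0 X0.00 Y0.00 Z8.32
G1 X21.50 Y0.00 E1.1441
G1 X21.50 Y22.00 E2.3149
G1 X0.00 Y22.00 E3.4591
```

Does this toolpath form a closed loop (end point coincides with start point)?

Start point (G0): (0.00, 0.00). End point (last G1): the path does not return to the start — open.

no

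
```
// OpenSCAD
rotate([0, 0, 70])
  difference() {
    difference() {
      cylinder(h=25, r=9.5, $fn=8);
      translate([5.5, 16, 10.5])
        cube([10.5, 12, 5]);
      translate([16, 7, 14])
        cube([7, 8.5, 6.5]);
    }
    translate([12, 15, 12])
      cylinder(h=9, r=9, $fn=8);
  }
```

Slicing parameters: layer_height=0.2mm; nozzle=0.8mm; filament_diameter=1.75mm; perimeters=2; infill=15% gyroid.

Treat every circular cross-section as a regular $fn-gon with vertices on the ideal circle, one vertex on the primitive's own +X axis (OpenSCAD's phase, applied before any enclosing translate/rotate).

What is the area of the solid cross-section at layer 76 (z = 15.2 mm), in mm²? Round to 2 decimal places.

At z = 15.2 mm: the r=9.5 cylinder gives a regular 8-gon of circumradius 9.5 (constant along its height) (area = (8/2)·9.500²·sin(360°/8) = 255.27 mm²); the cube at (5.5, 16) (footprint 10.5×12) is included at this height (area 126.00 mm²); the 7×8.5 cube at (16, 7) contributes its full rectangle (area 59.50 mm²); Taking the first minus the rest: starting from the r=9.5 cylinder (255.27 mm²), the 10.5×12 cube at (5.5, 16) misses the remaining region (no effect); the 7×8.5 cube at (16, 7) misses the remaining region (no effect) — area = 255.27 mm²; the r=9 cylinder at (12, 15) gives a regular 8-gon of circumradius 9 (constant along its height) (area = (8/2)·9.000²·sin(360°/8) = 229.10 mm²); Taking the first minus the rest: starting from the result so far (255.27 mm²), the r=9 cylinder at (12, 15) misses the remaining region (no effect) — area = 255.27 mm²; (whole slice rotated 70° about Z — lengths, areas and connectivity unchanged). Overall, the cross-section is a single solid region. Net area = 255.27 mm².

255.27 mm²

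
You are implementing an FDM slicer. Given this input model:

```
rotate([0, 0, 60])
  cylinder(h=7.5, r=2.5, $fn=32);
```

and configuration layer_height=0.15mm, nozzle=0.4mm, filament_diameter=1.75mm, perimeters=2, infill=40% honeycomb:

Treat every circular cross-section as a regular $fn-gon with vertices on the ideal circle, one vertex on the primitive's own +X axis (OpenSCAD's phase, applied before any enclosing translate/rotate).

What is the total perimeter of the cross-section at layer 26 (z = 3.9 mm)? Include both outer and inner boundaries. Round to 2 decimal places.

At z = 3.9 mm: the r=2.5 cylinder contributes a regular 32-gon of circumradius 2.5 (perimeter = 2·32·2.500·sin(180°/32) = 15.68 mm); (rotated 60° about Z; rotation is an isometry so areas/perimeters/island counts are preserved). Overall, the cross-section is a single solid region. Total boundary length (outer) = 15.68 mm.

15.68 mm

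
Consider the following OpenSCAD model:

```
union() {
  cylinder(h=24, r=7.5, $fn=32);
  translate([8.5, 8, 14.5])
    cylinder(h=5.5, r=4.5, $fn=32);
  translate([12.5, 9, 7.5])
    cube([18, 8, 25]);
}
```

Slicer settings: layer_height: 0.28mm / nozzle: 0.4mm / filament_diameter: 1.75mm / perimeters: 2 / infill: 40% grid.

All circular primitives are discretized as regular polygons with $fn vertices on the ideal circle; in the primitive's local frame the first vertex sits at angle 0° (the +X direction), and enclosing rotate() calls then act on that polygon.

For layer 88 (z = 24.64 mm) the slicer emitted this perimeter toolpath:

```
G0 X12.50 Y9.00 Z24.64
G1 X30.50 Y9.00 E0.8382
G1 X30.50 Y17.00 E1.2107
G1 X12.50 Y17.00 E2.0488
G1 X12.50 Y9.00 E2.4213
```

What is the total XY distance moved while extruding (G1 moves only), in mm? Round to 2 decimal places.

Sum the Euclidean lengths of each G1 segment: total = 52.00 mm.

52.00 mm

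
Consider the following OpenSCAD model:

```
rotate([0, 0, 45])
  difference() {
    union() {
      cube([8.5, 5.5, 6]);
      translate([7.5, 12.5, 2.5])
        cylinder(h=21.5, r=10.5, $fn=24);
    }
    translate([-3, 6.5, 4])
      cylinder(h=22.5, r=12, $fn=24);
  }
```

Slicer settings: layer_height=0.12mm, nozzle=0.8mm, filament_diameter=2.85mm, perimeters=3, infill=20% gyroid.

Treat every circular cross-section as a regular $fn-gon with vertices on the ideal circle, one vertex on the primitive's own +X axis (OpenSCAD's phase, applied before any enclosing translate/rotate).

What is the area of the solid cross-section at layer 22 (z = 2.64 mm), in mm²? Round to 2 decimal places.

At z = 2.64 mm: the 8.5×5.5 cube contributes its full rectangle (area 46.75 mm²); the r=10.5 cylinder at (7.5, 12.5) contributes a regular 24-gon of circumradius 10.5 (area = (24/2)·10.500²·sin(360°/24) = 342.42 mm²); Merging all regions: the regions partially overlap — summed areas 389.17 mm² minus the doubly-counted overlap 21.85 mm² gives 367.31 mm² — area = 367.31 mm²; the cylinder at (-3, 6.5) does not reach this height (z outside [4, 26.5]); Taking the first minus the rest: none of the subtracted shapes is present at this height, so that combined region is unchanged — area = 367.31 mm²; (whole slice rotated 45° about Z — lengths, areas and connectivity unchanged). Overall, the cross-section is a single solid region. Net area = 367.31 mm².

367.31 mm²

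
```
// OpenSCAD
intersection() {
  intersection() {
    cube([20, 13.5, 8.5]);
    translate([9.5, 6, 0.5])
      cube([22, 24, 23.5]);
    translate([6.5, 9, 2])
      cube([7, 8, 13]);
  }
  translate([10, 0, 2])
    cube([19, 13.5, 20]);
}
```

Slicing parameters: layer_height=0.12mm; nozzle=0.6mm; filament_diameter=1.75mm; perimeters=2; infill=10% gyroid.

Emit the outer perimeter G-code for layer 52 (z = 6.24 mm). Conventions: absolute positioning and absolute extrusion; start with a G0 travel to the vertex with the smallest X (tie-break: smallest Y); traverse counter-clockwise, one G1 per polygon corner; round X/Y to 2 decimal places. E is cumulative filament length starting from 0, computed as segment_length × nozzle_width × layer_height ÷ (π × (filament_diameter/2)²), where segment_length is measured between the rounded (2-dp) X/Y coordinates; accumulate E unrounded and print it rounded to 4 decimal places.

G0 X10.00 Y9.00 Z6.24
G1 X13.50 Y9.00 E0.1048
G1 X13.50 Y13.50 E0.2395
G1 X10.00 Y13.50 E0.3442
G1 X10.00 Y9.00 E0.4789

At z = 6.24 mm: the cube (footprint 20×13.5) is included at this height; the cube at (9.5, 6) is present — its section is the full 22×24 rectangle; the cube at (6.5, 9) is present — its section is the full 7×8 rectangle; After intersecting: the 22×24 cube at (9.5, 6) partially overlaps the 20×13.5 cube; clipping to the common part keeps 78.75 mm²; the 7×8 cube at (6.5, 9) partially overlaps the running intersection; clipping to the common part keeps 18.00 mm² — 1 connected region; the cube at (10, 0) is present — its section is the full 19×13.5 rectangle; Taking the intersection: the 19×13.5 cube at (10, 0) partially overlaps that combined region; clipping to the common part keeps 15.75 mm² — 1 connected region. The outline is a single polygon with 4 vertices. Extrusion per mm of travel: 0.6 × 0.12 / (π × 0.875²) = 0.029934. Accumulating E over each segment gives final E = 0.4789.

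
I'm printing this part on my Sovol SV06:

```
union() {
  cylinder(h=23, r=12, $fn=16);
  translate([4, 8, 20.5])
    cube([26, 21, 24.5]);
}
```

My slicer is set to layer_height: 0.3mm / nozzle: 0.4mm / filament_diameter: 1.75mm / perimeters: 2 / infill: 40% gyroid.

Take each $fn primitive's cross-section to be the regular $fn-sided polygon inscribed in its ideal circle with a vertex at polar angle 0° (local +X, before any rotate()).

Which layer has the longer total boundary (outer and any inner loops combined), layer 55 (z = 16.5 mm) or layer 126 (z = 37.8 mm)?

layer 126 (z = 37.8 mm)

Layer 55 (z = 16.5): the cylinder: section is a regular 16-gon, circumradius r=12 (perimeter = 2·16·12.000·sin(180°/16) = 74.91 mm); the cube at (4, 8) is not intersected at this z (z outside [20.5, 45]); Taking the union: only the r=12 cylinder is present, so the union is just that shape — boundary = 74.91 mm. So its perimeter = 74.91 mm. Layer 126 (z = 37.8): the cylinder does not reach this height (z outside [0, 23]); the 26×21 cube at (4, 8) contributes its full rectangle (perimeter 94.00 mm); Merging all regions: only the 26×21 cube at (4, 8) is present, so the union is just that shape — boundary = 94.00 mm. So its perimeter = 94.00 mm. Layer 126 is larger (94.00 vs 74.91 mm).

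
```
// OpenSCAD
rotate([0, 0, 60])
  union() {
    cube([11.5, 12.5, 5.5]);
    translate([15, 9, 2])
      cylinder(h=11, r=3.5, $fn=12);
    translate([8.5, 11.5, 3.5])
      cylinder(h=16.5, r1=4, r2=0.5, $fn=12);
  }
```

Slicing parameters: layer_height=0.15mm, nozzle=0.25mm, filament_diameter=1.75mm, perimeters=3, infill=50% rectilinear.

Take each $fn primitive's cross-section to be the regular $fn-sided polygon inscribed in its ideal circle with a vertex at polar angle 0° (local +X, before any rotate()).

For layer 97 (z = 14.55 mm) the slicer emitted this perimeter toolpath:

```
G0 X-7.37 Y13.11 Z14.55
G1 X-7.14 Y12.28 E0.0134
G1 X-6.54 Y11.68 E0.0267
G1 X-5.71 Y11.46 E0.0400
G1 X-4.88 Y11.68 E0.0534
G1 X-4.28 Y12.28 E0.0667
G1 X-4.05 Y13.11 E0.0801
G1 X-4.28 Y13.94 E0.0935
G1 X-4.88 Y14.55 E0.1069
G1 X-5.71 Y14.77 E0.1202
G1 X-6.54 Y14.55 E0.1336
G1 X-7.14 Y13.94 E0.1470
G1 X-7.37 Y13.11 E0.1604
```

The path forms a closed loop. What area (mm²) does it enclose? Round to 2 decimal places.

8.23 mm²

Apply the shoelace formula to the sequence of (X, Y) vertices; enclosed area = 8.23 mm².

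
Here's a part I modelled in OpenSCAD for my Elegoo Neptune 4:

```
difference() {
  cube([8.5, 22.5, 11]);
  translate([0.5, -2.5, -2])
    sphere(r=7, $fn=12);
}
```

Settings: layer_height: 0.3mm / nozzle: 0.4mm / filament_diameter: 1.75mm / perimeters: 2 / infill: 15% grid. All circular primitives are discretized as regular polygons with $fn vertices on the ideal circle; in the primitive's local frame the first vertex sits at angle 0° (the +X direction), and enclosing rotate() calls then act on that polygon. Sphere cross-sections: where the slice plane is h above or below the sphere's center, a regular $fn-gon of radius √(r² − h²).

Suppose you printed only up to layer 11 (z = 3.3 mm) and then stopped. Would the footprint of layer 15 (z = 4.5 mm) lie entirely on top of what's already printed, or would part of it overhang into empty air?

part overhangs

Compare the two slices. At z = 3.3: the cube (footprint 8.5×22.5) is included at this height (area 191.25 mm²); the r=7 sphere at (0.5, -2.5) contributes a regular 12-gon of circumradius √(7²−5.3²) = 4.573 (area = (12/2)·4.573²·sin(360°/12) = 62.73 mm²); Taking the first minus the rest: starting from the 8.5×22.5 cube (191.25 mm²), the r=7 sphere at (0.5, -2.5) partially overlaps it — only the 6.11 mm² overlap (of its 62.73 mm²) is removed, clipping the outline — area = 185.14 mm². At z = 4.5: the cube (footprint 8.5×22.5) is included at this height (area 191.25 mm²); the sphere at (0.5, -2.5): section is a regular 12-gon, circumradius = √(r²−h²) = √(7²−6.5²) = 2.598 (area = (12/2)·2.598²·sin(360°/12) = 20.25 mm²); Taking the first minus the rest: starting from the 8.5×22.5 cube (191.25 mm²), the r=7 sphere at (0.5, -2.5) partially overlaps it — only the 0.04 mm² overlap (of its 20.25 mm²) is removed, clipping the outline — area = 191.21 mm². Checking containment: at z = 4.5 the cross-section extends beyond the z = 3.3 cross-section by about 6.07 mm².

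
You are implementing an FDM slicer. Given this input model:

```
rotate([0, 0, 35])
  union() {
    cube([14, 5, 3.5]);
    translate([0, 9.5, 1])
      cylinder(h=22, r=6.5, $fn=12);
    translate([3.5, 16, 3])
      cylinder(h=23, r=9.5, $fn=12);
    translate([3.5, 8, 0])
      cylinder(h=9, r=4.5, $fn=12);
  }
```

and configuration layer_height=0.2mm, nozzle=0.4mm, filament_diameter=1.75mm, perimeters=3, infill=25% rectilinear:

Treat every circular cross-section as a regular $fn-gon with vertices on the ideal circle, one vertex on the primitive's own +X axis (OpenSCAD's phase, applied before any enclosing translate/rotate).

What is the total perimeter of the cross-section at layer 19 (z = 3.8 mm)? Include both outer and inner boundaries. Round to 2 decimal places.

66.94 mm

At z = 3.8 mm: the cube does not reach this height (z outside [0, 3.5]); the cylinder at (0, 9.5): section is a regular 12-gon, circumradius r=6.5 (perimeter = 2·12·6.500·sin(180°/12) = 40.38 mm); the r=9.5 cylinder at (3.5, 16) gives a regular 12-gon of circumradius 9.5 (constant along its height) (perimeter = 2·12·9.500·sin(180°/12) = 59.01 mm); the cylinder at (3.5, 8): section is a regular 12-gon, circumradius r=4.5 (perimeter = 2·12·4.500·sin(180°/12) = 27.95 mm); Merging all regions: the regions partially overlap (shared area 130.41 mm²), so the edge portions inside another operand are dropped and the merged outline is re-measured after clipping — boundary = 66.94 mm; (rotated 35° about Z; rotation is an isometry so areas/perimeters/island counts are preserved). Overall, the cross-section is a single solid region. Total boundary length (outer) = 66.94 mm.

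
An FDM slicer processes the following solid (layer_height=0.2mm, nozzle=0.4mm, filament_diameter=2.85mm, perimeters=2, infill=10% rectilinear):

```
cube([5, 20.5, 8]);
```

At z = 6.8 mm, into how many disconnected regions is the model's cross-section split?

1

At z = 6.8 mm: the cube is present — its section is the full 5×20.5 rectangle. The result has 1 disconnected region.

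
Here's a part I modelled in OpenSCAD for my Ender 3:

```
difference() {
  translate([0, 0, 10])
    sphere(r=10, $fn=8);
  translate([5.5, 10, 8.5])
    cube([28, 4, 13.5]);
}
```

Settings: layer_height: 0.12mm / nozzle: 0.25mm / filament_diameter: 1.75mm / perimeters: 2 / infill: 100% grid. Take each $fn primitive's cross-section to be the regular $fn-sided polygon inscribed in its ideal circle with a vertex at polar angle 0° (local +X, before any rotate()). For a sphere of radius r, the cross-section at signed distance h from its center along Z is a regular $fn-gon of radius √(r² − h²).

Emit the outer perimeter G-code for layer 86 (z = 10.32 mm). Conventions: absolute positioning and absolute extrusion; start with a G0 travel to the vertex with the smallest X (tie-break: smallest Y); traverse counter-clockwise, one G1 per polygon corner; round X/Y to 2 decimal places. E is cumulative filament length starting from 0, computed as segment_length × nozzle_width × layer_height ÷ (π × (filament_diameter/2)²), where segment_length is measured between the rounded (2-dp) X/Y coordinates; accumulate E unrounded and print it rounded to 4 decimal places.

At z = 10.32 mm: the r=10 sphere contributes a regular 8-gon of circumradius √(10²−0.32²) = 9.995; the cube at (5.5, 10) is present — its section is the full 28×4 rectangle; After the difference (first − rest): starting from the r=10 sphere, the 28×4 cube at (5.5, 10) misses the remaining region (no effect) — 1 connected region. The outline is a single polygon with 8 vertices. Extrusion per mm of travel: 0.25 × 0.12 / (π × 0.875²) = 0.012473. Accumulating E over each segment gives final E = 0.7632.

G0 X-9.99 Y0.00 Z10.32
G1 X-7.07 Y-7.07 E0.0954
G1 X0.00 Y-9.99 E0.1908
G1 X7.07 Y-7.07 E0.2862
G1 X9.99 Y0.00 E0.3816
G1 X7.07 Y7.07 E0.4770
G1 X0.00 Y9.99 E0.5724
G1 X-7.07 Y7.07 E0.6678
G1 X-9.99 Y0.00 E0.7632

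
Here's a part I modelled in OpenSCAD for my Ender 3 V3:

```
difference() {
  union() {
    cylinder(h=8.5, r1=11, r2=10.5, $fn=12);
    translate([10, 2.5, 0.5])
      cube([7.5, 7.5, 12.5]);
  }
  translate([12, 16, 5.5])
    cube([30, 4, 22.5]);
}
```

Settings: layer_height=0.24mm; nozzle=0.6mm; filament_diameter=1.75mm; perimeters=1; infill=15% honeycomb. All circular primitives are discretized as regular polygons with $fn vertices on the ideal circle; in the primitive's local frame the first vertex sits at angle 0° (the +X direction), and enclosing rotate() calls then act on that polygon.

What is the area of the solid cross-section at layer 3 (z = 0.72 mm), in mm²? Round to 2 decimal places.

At z = 0.72 mm: the cone (r1=11→r2=10.5) has section circumradius 10.958 here — a regular 12-gon (area = (12/2)·10.958²·sin(360°/12) = 360.21 mm²); the 7.5×7.5 cube at (10, 2.5) contributes its full rectangle (area 56.25 mm²); Merging all regions: the regions partially overlap — summed areas 416.46 mm² minus the doubly-counted overlap 0.15 mm² gives 416.31 mm² — area = 416.31 mm²; the cube at (12, 16) is not intersected at this z (z outside [5.5, 28]); Taking the first minus the rest: none of the subtracted shapes is present at this height, so that combined region is unchanged — area = 416.31 mm². Overall, the cross-section is a single solid region. Net area = 416.31 mm².

416.31 mm²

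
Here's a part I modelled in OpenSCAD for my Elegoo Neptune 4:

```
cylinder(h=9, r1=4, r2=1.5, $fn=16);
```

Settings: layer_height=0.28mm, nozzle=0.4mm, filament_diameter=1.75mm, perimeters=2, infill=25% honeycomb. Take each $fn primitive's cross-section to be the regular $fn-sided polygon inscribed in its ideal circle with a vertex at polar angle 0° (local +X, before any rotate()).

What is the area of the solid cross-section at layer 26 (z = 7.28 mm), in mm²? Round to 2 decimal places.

11.98 mm²

At z = 7.28 mm: the cone contributes a regular 16-gon of circumradius 1.978 (interpolated between r1=4 and r2=1.5 at t=0.809) (area = (16/2)·1.978²·sin(360°/16) = 11.98 mm²). Overall, the cross-section is a single solid region. Net area = 11.98 mm².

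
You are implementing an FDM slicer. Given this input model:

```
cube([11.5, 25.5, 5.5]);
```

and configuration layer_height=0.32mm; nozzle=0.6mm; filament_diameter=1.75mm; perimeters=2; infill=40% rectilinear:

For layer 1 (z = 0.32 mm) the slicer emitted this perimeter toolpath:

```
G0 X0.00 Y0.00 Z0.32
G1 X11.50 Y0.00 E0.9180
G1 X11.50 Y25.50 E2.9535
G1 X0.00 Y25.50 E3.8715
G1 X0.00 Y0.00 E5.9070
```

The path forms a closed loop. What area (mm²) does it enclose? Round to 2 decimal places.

293.25 mm²

Apply the shoelace formula to the sequence of (X, Y) vertices; enclosed area = 293.25 mm².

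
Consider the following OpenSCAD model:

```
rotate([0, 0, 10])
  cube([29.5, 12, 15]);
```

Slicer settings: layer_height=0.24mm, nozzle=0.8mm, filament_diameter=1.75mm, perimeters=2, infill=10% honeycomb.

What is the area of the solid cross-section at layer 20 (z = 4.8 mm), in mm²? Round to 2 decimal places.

354.00 mm²

At z = 4.8 mm: the 29.5×12 cube contributes its full rectangle (area 354.00 mm²); (whole slice rotated 10° about Z — lengths, areas and connectivity unchanged). Overall, the cross-section is a single solid region. Net area = 354.00 mm².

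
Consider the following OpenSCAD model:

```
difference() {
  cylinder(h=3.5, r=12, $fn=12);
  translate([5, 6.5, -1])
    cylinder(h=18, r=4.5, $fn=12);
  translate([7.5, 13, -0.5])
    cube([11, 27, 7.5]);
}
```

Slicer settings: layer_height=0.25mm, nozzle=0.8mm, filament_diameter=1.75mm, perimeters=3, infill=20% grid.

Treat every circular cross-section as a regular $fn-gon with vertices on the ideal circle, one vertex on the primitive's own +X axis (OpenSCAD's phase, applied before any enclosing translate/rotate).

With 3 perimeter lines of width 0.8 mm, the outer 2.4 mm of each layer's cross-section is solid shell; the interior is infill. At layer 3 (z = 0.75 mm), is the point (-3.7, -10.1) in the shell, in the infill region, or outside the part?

shell

At z = 0.75 mm: the r=12 cylinder contributes a regular 12-gon of circumradius 12; the cylinder at (5, 6.5): section is a regular 12-gon, circumradius r=4.5; the 11×27 cube at (7.5, 13) contributes its full rectangle; Taking the first minus the rest: starting from the r=12 cylinder, the r=4.5 cylinder at (5, 6.5) partially overlaps it — only the 56.95 mm² overlap (of its 60.75 mm²) is removed, clipping the outline; the 11×27 cube at (7.5, 13) misses the remaining region (no effect) — 1 connected region. Overall, the cross-section is a single solid region. The nearest boundary edge runs (-0.00, -12.00)→(-6.00, -10.39); distance from the point to it = 0.88 mm. The point is inside the cross-section, 0.88 mm from the nearest boundary — within the 2.4 mm shell band (3 × 0.8).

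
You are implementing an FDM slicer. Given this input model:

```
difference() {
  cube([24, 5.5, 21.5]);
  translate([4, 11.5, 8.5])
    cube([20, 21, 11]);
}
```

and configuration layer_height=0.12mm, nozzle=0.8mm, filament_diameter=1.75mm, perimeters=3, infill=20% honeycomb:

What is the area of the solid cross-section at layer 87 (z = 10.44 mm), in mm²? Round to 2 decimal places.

132.00 mm²

At z = 10.44 mm: the cube (footprint 24×5.5) is included at this height (area 132.00 mm²); the 20×21 cube at (4, 11.5) contributes its full rectangle (area 420.00 mm²); Taking the first minus the rest: starting from the 24×5.5 cube (132.00 mm²), the 20×21 cube at (4, 11.5) misses the remaining region (no effect) — area = 132.00 mm². Overall, the cross-section is a single solid region. Net area = 132.00 mm².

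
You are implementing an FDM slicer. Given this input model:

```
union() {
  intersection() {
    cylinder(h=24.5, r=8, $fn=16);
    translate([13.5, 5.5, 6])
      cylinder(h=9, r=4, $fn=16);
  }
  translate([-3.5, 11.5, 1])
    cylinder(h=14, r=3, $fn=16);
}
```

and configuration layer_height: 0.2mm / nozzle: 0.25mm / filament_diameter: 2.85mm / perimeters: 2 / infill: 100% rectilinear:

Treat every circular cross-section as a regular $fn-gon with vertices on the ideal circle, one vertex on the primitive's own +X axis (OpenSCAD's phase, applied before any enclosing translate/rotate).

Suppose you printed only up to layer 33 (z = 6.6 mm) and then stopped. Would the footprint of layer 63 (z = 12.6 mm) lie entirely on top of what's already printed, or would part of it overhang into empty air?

entirely on top

Compare the two slices. At z = 6.6: the cylinder: section is a regular 16-gon, circumradius r=8 (area = (16/2)·8.000²·sin(360°/16) = 195.93 mm²); the r=4 cylinder at (13.5, 5.5) contributes a regular 16-gon of circumradius 4 (area = (16/2)·4.000²·sin(360°/16) = 48.98 mm²); After intersecting: the r=4 cylinder at (13.5, 5.5) does not overlap the r=8 cylinder (empty) — nothing remains; the r=3 cylinder at (-3.5, 11.5) gives a regular 16-gon of circumradius 3 (constant along its height) (area = (16/2)·3.000²·sin(360°/16) = 27.55 mm²); Taking the union: only the r=3 cylinder at (-3.5, 11.5) is present, so the union is just that shape — area = 27.55 mm². At z = 12.6: the r=8 cylinder gives a regular 16-gon of circumradius 8 (constant along its height) (area = (16/2)·8.000²·sin(360°/16) = 195.93 mm²); the r=4 cylinder at (13.5, 5.5) contributes a regular 16-gon of circumradius 4 (area = (16/2)·4.000²·sin(360°/16) = 48.98 mm²); After intersecting: the r=4 cylinder at (13.5, 5.5) does not overlap the r=8 cylinder (empty) — nothing remains; the r=3 cylinder at (-3.5, 11.5) gives a regular 16-gon of circumradius 3 (constant along its height) (area = (16/2)·3.000²·sin(360°/16) = 27.55 mm²); Taking the union: only the r=3 cylinder at (-3.5, 11.5) is present, so the union is just that shape — area = 27.55 mm². Checking containment: the cross-section at z = 12.6 is a subset of the cross-section at z = 6.6.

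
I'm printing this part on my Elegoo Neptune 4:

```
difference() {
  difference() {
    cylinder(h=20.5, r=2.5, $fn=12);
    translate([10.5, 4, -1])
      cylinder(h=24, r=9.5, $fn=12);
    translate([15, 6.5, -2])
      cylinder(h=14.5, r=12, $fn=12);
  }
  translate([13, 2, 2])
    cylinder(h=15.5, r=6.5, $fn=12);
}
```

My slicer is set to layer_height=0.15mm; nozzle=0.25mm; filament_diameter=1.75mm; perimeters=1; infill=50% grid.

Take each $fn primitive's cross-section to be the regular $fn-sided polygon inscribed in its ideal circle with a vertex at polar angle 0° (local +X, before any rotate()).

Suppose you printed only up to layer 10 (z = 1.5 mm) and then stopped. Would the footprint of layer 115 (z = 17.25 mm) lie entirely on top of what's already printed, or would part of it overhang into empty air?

Compare the two slices. At z = 1.5: the r=2.5 cylinder contributes a regular 12-gon of circumradius 2.5 (area = (12/2)·2.500²·sin(360°/12) = 18.75 mm²); the cylinder at (10.5, 4): section is a regular 12-gon, circumradius r=9.5 (area = (12/2)·9.500²·sin(360°/12) = 270.75 mm²); the cylinder at (15, 6.5): section is a regular 12-gon, circumradius r=12 (area = (12/2)·12.000²·sin(360°/12) = 432.00 mm²); Taking the first minus the rest: starting from the r=2.5 cylinder (18.75 mm²), the r=9.5 cylinder at (10.5, 4) partially overlaps it — only the 0.83 mm² overlap (of its 270.75 mm²) is removed, clipping the outline; the r=12 cylinder at (15, 6.5) misses the remaining region (no effect) — area = 17.92 mm²; the cylinder at (13, 2) is absent (z outside [2, 17.5]); After the difference (first − rest): none of the subtracted shapes is present at this height, so that combined region is unchanged — area = 17.92 mm². At z = 17.25: the cylinder: section is a regular 12-gon, circumradius r=2.5 (area = (12/2)·2.500²·sin(360°/12) = 18.75 mm²); the r=9.5 cylinder at (10.5, 4) contributes a regular 12-gon of circumradius 9.5 (area = (12/2)·9.500²·sin(360°/12) = 270.75 mm²); the cylinder at (15, 6.5) does not reach this height (z outside [-2, 12.5]); After the difference (first − rest): starting from the r=2.5 cylinder (18.75 mm²), the r=9.5 cylinder at (10.5, 4) partially overlaps it — only the 0.83 mm² overlap (of its 270.75 mm²) is removed, clipping the outline — area = 17.92 mm²; the r=6.5 cylinder at (13, 2) gives a regular 12-gon of circumradius 6.5 (constant along its height) (area = (12/2)·6.500²·sin(360°/12) = 126.75 mm²); Taking the first minus the rest: starting from the result so far (17.92 mm²), the r=6.5 cylinder at (13, 2) misses the remaining region (no effect) — area = 17.92 mm². Checking containment: the cross-section at z = 17.25 is a subset of the cross-section at z = 1.5.

entirely on top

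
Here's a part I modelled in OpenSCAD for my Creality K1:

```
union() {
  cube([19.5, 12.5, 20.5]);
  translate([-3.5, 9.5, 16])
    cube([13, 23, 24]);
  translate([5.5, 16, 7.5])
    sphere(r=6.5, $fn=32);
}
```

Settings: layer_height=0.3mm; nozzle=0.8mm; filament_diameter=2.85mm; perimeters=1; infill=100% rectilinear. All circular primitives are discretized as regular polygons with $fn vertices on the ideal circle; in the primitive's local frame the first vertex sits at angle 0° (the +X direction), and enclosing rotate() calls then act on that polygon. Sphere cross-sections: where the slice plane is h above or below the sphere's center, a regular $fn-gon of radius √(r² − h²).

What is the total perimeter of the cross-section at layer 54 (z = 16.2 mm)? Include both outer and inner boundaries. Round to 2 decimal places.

111.00 mm

At z = 16.2 mm: the 19.5×12.5 cube contributes its full rectangle (perimeter 64.00 mm); the cube at (-3.5, 9.5) (footprint 13×23) is included at this height (perimeter 72.00 mm); the sphere at (5.5, 16) is absent (|z−center|=8.700 > r=6.5); Combining (union): the regions partially overlap (shared area 28.50 mm²), so the edge portions inside another operand are dropped and the merged outline is re-measured after clipping — boundary = 111.00 mm. Overall, the cross-section is a single solid region. Total boundary length (outer) = 111.00 mm.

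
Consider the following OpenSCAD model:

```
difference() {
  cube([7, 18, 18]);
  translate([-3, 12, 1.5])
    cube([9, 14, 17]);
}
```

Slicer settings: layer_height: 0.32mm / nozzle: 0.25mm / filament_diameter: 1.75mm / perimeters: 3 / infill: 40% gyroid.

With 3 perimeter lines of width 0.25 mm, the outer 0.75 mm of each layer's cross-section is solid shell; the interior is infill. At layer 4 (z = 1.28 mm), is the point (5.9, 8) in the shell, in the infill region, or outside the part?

infill

At z = 1.28 mm: the cube is present — its section is the full 7×18 rectangle; the cube at (-3, 12) does not reach this height (z outside [1.5, 18.5]); Subtracting the remaining from the first: none of the subtracted shapes is present at this height, so the 7×18 cube is unchanged — 1 connected region. Overall, the cross-section is a single solid region. The nearest boundary edge runs (7.00, 0.00)→(7.00, 18.00); distance from the point to it = 1.10 mm. The point is inside the cross-section and 1.10 mm from the nearest boundary — more than the 0.75 mm shell width (3 × 0.25), so it's in the infill interior.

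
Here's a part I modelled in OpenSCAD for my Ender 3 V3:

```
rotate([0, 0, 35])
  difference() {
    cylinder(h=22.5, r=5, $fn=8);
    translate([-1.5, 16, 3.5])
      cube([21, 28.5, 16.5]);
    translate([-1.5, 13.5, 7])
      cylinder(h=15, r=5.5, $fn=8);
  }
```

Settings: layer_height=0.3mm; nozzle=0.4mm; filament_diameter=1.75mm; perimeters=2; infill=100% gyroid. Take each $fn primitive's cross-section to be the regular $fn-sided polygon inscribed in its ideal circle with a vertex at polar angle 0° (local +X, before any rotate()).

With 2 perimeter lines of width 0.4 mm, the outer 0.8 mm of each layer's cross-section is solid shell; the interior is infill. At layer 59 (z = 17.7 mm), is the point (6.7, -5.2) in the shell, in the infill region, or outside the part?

outside

At z = 17.7 mm: the cylinder: section is a regular 8-gon, circumradius r=5; the cube at (-1.5, 16) (footprint 21×28.5) is included at this height; the r=5.5 cylinder at (-1.5, 13.5) gives a regular 8-gon of circumradius 5.5 (constant along its height); Taking the first minus the rest: starting from the r=5 cylinder, the 21×28.5 cube at (-1.5, 16) misses the remaining region (no effect); the r=5.5 cylinder at (-1.5, 13.5) misses the remaining region (no effect) — 1 connected region; (whole slice rotated 35° about Z — lengths, areas and connectivity unchanged). Overall, the cross-section is a single solid region. Undo the 35° rotation: the query point maps to (2.506, -8.103) in the un-rotated model frame. The nearest boundary edge runs (3.54, -3.54)→(-0.00, -5.00); distance from the point to it = 3.83 mm. The point is not inside any of the regions above, so it lies outside the cross-section (3.83 mm from the nearest boundary).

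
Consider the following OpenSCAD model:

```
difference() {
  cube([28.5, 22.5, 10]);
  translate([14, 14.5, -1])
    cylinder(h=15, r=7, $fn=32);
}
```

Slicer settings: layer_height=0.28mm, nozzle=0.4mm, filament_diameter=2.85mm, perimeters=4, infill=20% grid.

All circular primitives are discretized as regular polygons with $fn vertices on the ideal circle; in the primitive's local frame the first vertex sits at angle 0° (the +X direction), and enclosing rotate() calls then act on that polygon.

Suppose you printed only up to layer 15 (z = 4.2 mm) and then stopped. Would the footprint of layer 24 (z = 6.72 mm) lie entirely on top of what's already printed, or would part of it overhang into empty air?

entirely on top

Compare the two slices. At z = 4.2: the 28.5×22.5 cube contributes its full rectangle (area 641.25 mm²); the r=7 cylinder at (14, 14.5) gives a regular 32-gon of circumradius 7 (constant along its height) (area = (32/2)·7.000²·sin(360°/32) = 152.95 mm²); Subtracting the remaining from the first: starting from the 28.5×22.5 cube (641.25 mm²), the r=7 cylinder at (14, 14.5) lies wholly inside it (removes its full 152.95 mm² and its 43.91 mm outline becomes a hole wall) — area = 488.30 mm². At z = 6.72: the cube (footprint 28.5×22.5) is included at this height (area 641.25 mm²); the cylinder at (14, 14.5): section is a regular 32-gon, circumradius r=7 (area = (32/2)·7.000²·sin(360°/32) = 152.95 mm²); After the difference (first − rest): starting from the 28.5×22.5 cube (641.25 mm²), the r=7 cylinder at (14, 14.5) lies wholly inside it (removes its full 152.95 mm² and its 43.91 mm outline becomes a hole wall) — area = 488.30 mm². Checking containment: the cross-section at z = 6.72 is a subset of the cross-section at z = 4.2.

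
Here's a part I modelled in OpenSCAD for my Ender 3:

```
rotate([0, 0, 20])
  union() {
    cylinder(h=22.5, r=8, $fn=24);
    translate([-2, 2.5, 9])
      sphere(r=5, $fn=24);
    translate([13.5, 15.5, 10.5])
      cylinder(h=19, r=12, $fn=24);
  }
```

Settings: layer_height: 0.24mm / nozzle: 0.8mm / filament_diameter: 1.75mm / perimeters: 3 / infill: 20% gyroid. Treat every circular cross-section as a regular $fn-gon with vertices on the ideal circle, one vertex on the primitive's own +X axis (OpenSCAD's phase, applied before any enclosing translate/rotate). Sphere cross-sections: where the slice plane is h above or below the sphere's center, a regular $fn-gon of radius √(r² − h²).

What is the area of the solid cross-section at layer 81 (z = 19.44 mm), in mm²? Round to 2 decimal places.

At z = 19.44 mm: the r=8 cylinder gives a regular 24-gon of circumradius 8 (constant along its height) (area = (24/2)·8.000²·sin(360°/24) = 198.77 mm²); the sphere at (-2, 2.5) is not intersected at this z (|z−center|=10.440 > r=5); the cylinder at (13.5, 15.5): section is a regular 24-gon, circumradius r=12 (area = (24/2)·12.000²·sin(360°/24) = 447.24 mm²); Combining (union): the 2 present regions are separate (no shared area or edge), so areas and boundary lengths simply add and each stays a separate island — area = 646.01 mm²; (whole slice rotated 20° about Z — lengths, areas and connectivity unchanged). Overall, the cross-section has 2 separate islands. Net area = 646.01 mm².

646.01 mm²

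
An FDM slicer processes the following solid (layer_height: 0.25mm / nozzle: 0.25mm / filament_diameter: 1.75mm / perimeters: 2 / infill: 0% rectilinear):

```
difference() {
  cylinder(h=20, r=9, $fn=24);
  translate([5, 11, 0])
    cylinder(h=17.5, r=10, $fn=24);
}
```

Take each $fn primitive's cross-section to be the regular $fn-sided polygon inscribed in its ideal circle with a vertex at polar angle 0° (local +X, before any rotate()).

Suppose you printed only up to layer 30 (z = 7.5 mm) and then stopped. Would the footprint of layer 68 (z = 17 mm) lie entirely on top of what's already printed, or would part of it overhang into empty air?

Compare the two slices. At z = 7.5: the cylinder: section is a regular 24-gon, circumradius r=9 (area = (24/2)·9.000²·sin(360°/24) = 251.57 mm²); the r=10 cylinder at (5, 11) gives a regular 24-gon of circumradius 10 (constant along its height) (area = (24/2)·10.000²·sin(360°/24) = 310.58 mm²); Taking the first minus the rest: starting from the r=9 cylinder (251.57 mm²), the r=10 cylinder at (5, 11) partially overlaps it — only the 68.56 mm² overlap (of its 310.58 mm²) is removed, clipping the outline — area = 183.01 mm². At z = 17: the r=9 cylinder gives a regular 24-gon of circumradius 9 (constant along its height) (area = (24/2)·9.000²·sin(360°/24) = 251.57 mm²); the cylinder at (5, 11): section is a regular 24-gon, circumradius r=10 (area = (24/2)·10.000²·sin(360°/24) = 310.58 mm²); After the difference (first − rest): starting from the r=9 cylinder (251.57 mm²), the r=10 cylinder at (5, 11) partially overlaps it — only the 68.56 mm² overlap (of its 310.58 mm²) is removed, clipping the outline — area = 183.01 mm². Checking containment: the cross-section at z = 17 is a subset of the cross-section at z = 7.5.

entirely on top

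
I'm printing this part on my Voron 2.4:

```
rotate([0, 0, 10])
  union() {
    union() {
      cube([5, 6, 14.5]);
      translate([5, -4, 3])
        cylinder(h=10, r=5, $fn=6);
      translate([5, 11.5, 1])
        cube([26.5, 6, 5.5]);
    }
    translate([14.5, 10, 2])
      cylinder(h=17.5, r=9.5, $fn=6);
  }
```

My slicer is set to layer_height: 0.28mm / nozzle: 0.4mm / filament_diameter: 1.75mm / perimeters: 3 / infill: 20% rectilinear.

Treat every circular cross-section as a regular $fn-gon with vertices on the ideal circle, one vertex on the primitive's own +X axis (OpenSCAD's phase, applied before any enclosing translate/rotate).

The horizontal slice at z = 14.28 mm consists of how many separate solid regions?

At z = 14.28 mm: the cube is present — its section is the full 5×6 rectangle; the cylinder at (5, -4) is absent (z outside [3, 13]); the cube at (5, 11.5) is absent (z outside [1, 6.5]); Taking the union: only the 5×6 cube is present, so the union is just that shape — 1 connected region; the r=9.5 cylinder at (14.5, 10) gives a regular 6-gon of circumradius 9.5 (constant along its height); Taking the union: the 2 present regions are separate (no shared area or edge), so areas and boundary lengths simply add and each stays a separate island — 2 connected regions; (rotated 10° about Z; rotation is an isometry so areas/perimeters/island counts are preserved). The result has 2 disconnected regions.

2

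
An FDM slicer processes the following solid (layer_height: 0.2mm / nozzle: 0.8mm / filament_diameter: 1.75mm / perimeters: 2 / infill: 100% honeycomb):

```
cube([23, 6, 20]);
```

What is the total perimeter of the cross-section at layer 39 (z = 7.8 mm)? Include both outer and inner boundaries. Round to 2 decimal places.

58.00 mm

At z = 7.8 mm: the cube is present — its section is the full 23×6 rectangle (perimeter 58.00 mm). Overall, the cross-section is a single solid region. Total boundary length (outer) = 58.00 mm.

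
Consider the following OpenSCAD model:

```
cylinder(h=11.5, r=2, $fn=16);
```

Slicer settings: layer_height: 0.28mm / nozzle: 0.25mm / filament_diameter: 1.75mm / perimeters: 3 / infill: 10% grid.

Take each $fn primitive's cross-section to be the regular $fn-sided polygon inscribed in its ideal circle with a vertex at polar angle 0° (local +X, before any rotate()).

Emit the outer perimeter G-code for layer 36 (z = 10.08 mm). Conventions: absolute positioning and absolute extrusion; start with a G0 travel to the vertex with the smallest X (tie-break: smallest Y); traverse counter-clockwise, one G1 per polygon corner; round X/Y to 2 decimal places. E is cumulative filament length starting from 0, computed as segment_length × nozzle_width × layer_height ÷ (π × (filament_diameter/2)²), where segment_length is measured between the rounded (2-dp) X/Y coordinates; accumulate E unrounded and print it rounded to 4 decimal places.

At z = 10.08 mm: the r=2 cylinder gives a regular 16-gon of circumradius 2 (constant along its height). The outline is a single polygon with 16 vertices. Extrusion per mm of travel: 0.25 × 0.28 / (π × 0.875²) = 0.029103. Accumulating E over each segment gives final E = 0.3635.

G0 X-2.00 Y0.00 Z10.08
G1 X-1.85 Y-0.77 E0.0228
G1 X-1.41 Y-1.41 E0.0454
G1 X-0.77 Y-1.85 E0.0680
G1 X0.00 Y-2.00 E0.0909
G1 X0.77 Y-1.85 E0.1137
G1 X1.41 Y-1.41 E0.1363
G1 X1.85 Y-0.77 E0.1589
G1 X2.00 Y0.00 E0.1817
G1 X1.85 Y0.77 E0.2046
G1 X1.41 Y1.41 E0.2272
G1 X0.77 Y1.85 E0.2498
G1 X0.00 Y2.00 E0.2726
G1 X-0.77 Y1.85 E0.2954
G1 X-1.41 Y1.41 E0.3180
G1 X-1.85 Y0.77 E0.3406
G1 X-2.00 Y0.00 E0.3635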